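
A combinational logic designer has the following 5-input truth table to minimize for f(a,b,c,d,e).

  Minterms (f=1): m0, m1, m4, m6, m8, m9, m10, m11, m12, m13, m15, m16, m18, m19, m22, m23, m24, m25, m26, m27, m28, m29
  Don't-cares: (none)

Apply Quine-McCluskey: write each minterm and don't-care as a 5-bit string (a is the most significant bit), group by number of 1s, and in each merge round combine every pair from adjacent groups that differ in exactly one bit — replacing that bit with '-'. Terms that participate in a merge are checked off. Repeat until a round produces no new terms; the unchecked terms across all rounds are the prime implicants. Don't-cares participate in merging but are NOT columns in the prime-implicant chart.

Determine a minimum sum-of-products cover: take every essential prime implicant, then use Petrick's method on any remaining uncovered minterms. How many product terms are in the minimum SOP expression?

7

[col 0] 00000*, 00001*, 00100*, 00110*, 01000*, 01001*, 01010*, 01011*, 01100*, 01101*, 01111*, 10000*, 10010*, 10011*, 10110*, 10111*, 11000*, 11001*, 11010*, 11011*, 11100*, 11101*
[col 1] -0000*, -0110, -1000*, -1001*, -1010*, -1011*, -1100*, -1101*, 0-000*, 0-001*, 0-100*, 00-00*, 0000-*, 001-0, 01-00*, 01-01*, 01-11*, 010-0*, 010-1*, 0100-*, 0101-*, 011-1*, 0110-*, 1-000*, 1-010*, 1-011*, 10-10*, 10-11*, 100-0*, 1001-*, 1011-*, 11-00*, 11-01*, 110-0*, 110-1*, 1100-*, 1101-*, 1110-*
[col 2] --000, -1-00*, -1-01*, -10-0*, -10-1*, -100-*, -101-*, -110-*, 0--00, 0-00-, 01--1, 01-0-*, 010--*, 1-0-0, 1-01-, 10-1-, 11-0-*, 110--*
[col 3] -1-0-, -10--
Prime implicants: --000, -0110, -1-0-, -10--, 0--00, 0-00-, 001-0, 01--1, 1-0-0, 1-01-, 10-1-
PI chart (minterm → PIs covering it):
  0 | --000,0--00,0-00-
  1 | 0-00-  (sole → essential)
  4 | 0--00,001-0
  6 | -0110,001-0
  8 | --000,-1-0-,-10--,0--00,0-00-
  9 | -1-0-,-10--,0-00-,01--1
  10 | -10--  (sole → essential)
  11 | -10--,01--1
  12 | -1-0-,0--00
  13 | -1-0-,01--1
  15 | 01--1  (sole → essential)
  16 | --000,1-0-0
  18 | 1-0-0,1-01-,10-1-
  19 | 1-01-,10-1-
  22 | -0110,10-1-
  23 | 10-1-  (sole → essential)
  24 | --000,-1-0-,-10--,1-0-0
  25 | -1-0-,-10--
  26 | -10--,1-0-0,1-01-
  27 | -10--,1-01-
  28 | -1-0-  (sole → essential)
  29 | -1-0-  (sole → essential)
Essential prime implicants: -1-0-, -10--, 0-00-, 01--1, 10-1-
Petrick residual → --000, 001-0
Minimum SOP uses 7 PIs: c'd'e' + bd' + bc' + a'c'd' + a'b'ce' + a'be + ab'd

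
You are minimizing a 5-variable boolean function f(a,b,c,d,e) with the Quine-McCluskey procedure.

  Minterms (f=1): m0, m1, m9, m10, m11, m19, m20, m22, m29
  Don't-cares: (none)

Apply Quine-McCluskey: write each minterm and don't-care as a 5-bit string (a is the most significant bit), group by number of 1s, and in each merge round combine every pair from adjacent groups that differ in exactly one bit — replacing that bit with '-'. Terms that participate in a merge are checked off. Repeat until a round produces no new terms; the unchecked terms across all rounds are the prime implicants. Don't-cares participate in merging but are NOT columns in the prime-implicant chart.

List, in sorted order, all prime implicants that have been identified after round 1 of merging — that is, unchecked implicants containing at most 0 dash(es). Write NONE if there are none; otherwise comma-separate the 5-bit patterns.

10011, 11101

size-2^0 implicants → 00000(✓)  00001(✓)  01001(✓)  01010(✓)  01011(✓)  10011  10100(✓)  10110(✓)  11101
size-2^1 implicants → 0-001  0000-  010-1  0101-  101-0
Unchecked terms (primes): 0-001, 0000-, 010-1, 0101-, 10011, 101-0, 11101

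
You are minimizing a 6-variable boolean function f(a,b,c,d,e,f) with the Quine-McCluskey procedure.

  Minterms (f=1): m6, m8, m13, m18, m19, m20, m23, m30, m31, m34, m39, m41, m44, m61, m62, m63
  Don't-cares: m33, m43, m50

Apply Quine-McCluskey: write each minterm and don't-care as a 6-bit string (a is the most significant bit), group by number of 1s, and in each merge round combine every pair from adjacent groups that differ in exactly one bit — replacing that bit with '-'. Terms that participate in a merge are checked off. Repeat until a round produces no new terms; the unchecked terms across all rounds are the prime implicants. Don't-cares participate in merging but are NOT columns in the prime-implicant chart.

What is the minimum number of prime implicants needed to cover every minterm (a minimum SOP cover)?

12

[col 0] 000110, 001000, 001101, 010010*, 010011*, 010100, 010111*, 011110*, 011111*, 100001*, 100010*, 100111, 101001*, 101011*, 101100, 110010*, 111101*, 111110*, 111111*
[col 1] -10010, -11110*, -11111*, 01-111, 010-11, 01001-, 01111-*, 1-0010, 10-001, 1010-1, 1111-1, 11111-*
[col 2] -1111-
Prime implicants: -10010, -1111-, 000110, 001000, 001101, 01-111, 010-11, 01001-, 010100, 1-0010, 10-001, 100111, 1010-1, 101100, 1111-1
PI chart (minterm → PIs covering it):
  6 | 000110  (sole → essential)
  8 | 001000  (sole → essential)
  13 | 001101  (sole → essential)
  18 | -10010,01001-
  19 | 010-11,01001-
  20 | 010100  (sole → essential)
  23 | 01-111,010-11
  30 | -1111-  (sole → essential)
  31 | -1111-,01-111
  34 | 1-0010  (sole → essential)
  39 | 100111  (sole → essential)
  41 | 10-001,1010-1
  44 | 101100  (sole → essential)
  61 | 1111-1  (sole → essential)
  62 | -1111-  (sole → essential)
  63 | -1111-,1111-1
Essential prime implicants: -1111-, 000110, 001000, 001101, 010100, 1-0010, 100111, 101100, 1111-1
Petrick residual → -10010, 010-11, 10-001
Minimum SOP uses 12 PIs: bc'd'ef' + bcde + a'b'c'def' + a'b'cd'e'f' + a'b'cde'f + a'bc'ef + a'bc'de'f' + ac'd'ef' + ab'd'e'f + ab'c'def + ab'cde'f' + abcdf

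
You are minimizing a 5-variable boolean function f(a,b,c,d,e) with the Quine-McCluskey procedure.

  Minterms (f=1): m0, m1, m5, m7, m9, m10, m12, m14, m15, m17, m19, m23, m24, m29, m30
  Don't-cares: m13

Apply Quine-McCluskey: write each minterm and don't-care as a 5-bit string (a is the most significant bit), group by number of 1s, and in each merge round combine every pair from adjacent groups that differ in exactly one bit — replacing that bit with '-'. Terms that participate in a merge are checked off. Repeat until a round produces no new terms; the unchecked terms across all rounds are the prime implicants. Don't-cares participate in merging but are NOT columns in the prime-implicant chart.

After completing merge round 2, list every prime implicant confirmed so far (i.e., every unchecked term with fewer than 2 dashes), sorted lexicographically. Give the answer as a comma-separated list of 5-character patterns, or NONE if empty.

[col 0] 00000*, 00001*, 00101*, 00111*, 01001*, 01010*, 01100*, 01101*, 01110*, 01111*, 10001*, 10011*, 10111*, 11000, 11101*, 11110*
[col 1] -0001, -0111, -1101, -1110, 0-001*, 0-101*, 0-111*, 00-01*, 0000-, 001-1*, 01-01*, 01-10, 011-0*, 011-1*, 0110-*, 0111-*, 10-11, 100-1
[col 2] 0--01, 0-1-1, 011--
Prime implicants: -0001, -0111, -1101, -1110, 0--01, 0-1-1, 0000-, 01-10, 011--, 10-11, 100-1, 11000

-0001, -0111, -1101, -1110, 0000-, 01-10, 10-11, 100-1, 11000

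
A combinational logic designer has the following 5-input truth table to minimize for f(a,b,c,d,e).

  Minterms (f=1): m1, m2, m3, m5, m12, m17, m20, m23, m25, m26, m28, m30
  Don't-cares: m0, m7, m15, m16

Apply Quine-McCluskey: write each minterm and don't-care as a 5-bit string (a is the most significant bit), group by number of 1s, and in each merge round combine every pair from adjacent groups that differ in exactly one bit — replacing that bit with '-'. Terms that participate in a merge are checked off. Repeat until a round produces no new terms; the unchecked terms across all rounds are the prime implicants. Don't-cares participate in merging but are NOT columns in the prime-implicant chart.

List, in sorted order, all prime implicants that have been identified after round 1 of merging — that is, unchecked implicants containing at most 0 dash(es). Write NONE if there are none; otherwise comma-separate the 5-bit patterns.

[col 0] 00000*, 00001*, 00010*, 00011*, 00101*, 00111*, 01100*, 01111*, 10000*, 10001*, 10100*, 10111*, 11001*, 11010*, 11100*, 11110*
[col 1] -0000*, -0001*, -0111, -1100, 0-111, 00-01*, 00-11*, 000-0*, 000-1*, 0000-*, 0001-*, 001-1*, 1-001, 1-100, 10-00, 1000-*, 11-10, 111-0
[col 2] -000-, 00--1, 000--
Prime implicants: -000-, -0111, -1100, 0-111, 00--1, 000--, 1-001, 1-100, 10-00, 11-10, 111-0

NONE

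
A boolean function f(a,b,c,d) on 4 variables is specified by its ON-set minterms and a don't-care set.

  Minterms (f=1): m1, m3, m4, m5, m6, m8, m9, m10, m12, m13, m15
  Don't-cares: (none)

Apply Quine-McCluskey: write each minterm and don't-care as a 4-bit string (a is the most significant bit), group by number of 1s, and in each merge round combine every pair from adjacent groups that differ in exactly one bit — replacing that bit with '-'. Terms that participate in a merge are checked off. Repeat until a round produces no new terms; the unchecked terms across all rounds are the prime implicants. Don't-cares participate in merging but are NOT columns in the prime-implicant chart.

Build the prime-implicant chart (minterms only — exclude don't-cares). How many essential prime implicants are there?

4

[col 0] 0001*, 0011*, 0100*, 0101*, 0110*, 1000*, 1001*, 1010*, 1100*, 1101*, 1111*
[col 1] -001*, -100*, -101*, 0-01*, 00-1, 01-0, 010-*, 1-00*, 1-01*, 10-0, 100-*, 11-1, 110-*
[col 2] --01, -10-, 1-0-
Prime implicants: --01, -10-, 00-1, 01-0, 1-0-, 10-0, 11-1
PI chart (minterm → PIs covering it):
  1 | --01,00-1
  3 | 00-1  (sole → essential)
  4 | -10-,01-0
  5 | --01,-10-
  6 | 01-0  (sole → essential)
  8 | 1-0-,10-0
  9 | --01,1-0-
  10 | 10-0  (sole → essential)
  12 | -10-,1-0-
  13 | --01,-10-,1-0-,11-1
  15 | 11-1  (sole → essential)
Essential prime implicants: 00-1, 01-0, 10-0, 11-1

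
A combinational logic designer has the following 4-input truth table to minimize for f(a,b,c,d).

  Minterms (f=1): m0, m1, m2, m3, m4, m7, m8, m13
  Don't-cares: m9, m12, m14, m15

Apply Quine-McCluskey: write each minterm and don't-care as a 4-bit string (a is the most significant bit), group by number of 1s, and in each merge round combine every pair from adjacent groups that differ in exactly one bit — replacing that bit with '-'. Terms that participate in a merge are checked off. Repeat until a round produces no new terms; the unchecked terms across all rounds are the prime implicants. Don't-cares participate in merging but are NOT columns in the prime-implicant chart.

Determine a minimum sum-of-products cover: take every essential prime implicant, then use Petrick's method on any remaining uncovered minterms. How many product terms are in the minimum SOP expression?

4

size-2^0 implicants → 0000(✓)  0001(✓)  0010(✓)  0011(✓)  0100(✓)  0111(✓)  1000(✓)  1001(✓)  1100(✓)  1101(✓)  1110(✓)  1111(✓)
size-2^1 implicants → -000(✓)  -001(✓)  -100(✓)  -111  0-00(✓)  0-11  00-0(✓)  00-1(✓)  000-(✓)  001-(✓)  1-00(✓)  1-01(✓)  100-(✓)  11-0(✓)  11-1(✓)  110-(✓)  111-(✓)
size-2^2 implicants → --00  -00-  00--  1-0-  11--
Unchecked terms (primes): --00, -00-, -111, 0-11, 00--, 1-0-, 11--
Minterm coverage:
  m0 ⊆ --00,-00-,00--
  m1 ⊆ -00-,00--
  m2 ⊆ 00-- [E]
  m3 ⊆ 0-11,00--
  m4 ⊆ --00 [E]
  m7 ⊆ -111,0-11
  m8 ⊆ --00,-00-,1-0-
  m13 ⊆ 1-0-,11--
E = {--00, 00--}
Petrick residual → -111, 1-0-
Cover = c'd' + bcd + a'b' + ac'  |cover|=4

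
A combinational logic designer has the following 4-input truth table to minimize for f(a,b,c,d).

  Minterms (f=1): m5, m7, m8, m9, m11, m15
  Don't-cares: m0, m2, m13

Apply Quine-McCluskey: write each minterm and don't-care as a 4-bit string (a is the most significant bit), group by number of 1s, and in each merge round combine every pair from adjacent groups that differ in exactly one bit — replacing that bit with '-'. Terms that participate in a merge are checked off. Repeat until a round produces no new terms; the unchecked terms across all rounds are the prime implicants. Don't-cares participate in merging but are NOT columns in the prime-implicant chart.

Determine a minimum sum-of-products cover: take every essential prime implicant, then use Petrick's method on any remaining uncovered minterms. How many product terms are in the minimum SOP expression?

3

Round 0: 0000✓ 0010✓ 0101✓ 0111✓ 1000✓ 1001✓ 1011✓ 1101✓ 1111✓
Round 1: -000 -101✓ -111✓ 00-0 01-1✓ 1-01✓ 1-11✓ 10-1✓ 100- 11-1✓
Round 2: -1-1 1--1
PIs = {-000, -1-1, 00-0, 1--1, 100-}
Coverage chart:
  m5: -1-1 ←essential
  m7: -1-1 ←essential
  m8: -000,100-
  m9: 1--1,100-
  m11: 1--1 ←essential
  m15: -1-1,1--1
Essential: -1-1, 1--1
Petrick residual → -000
Min cover (3 terms): b'c'd' + bd + ad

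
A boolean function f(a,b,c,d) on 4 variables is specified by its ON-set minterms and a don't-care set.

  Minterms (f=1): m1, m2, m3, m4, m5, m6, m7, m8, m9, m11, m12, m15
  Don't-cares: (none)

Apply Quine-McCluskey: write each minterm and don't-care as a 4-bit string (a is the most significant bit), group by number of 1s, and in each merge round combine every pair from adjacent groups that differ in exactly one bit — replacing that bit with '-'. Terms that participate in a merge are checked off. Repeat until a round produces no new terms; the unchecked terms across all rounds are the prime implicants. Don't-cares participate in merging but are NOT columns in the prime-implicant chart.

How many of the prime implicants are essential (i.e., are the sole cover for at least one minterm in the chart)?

2

Round 0: 0001✓ 0010✓ 0011✓ 0100✓ 0101✓ 0110✓ 0111✓ 1000✓ 1001✓ 1011✓ 1100✓ 1111✓
Round 1: -001✓ -011✓ -100 -111✓ 0-01✓ 0-10✓ 0-11✓ 00-1✓ 001-✓ 01-0✓ 01-1✓ 010-✓ 011-✓ 1-00 1-11✓ 10-1✓ 100-
Round 2: --11 -0-1 0--1 0-1- 01--
PIs = {--11, -0-1, -100, 0--1, 0-1-, 01--, 1-00, 100-}
Coverage chart:
  m1: -0-1,0--1
  m2: 0-1- ←essential
  m3: --11,-0-1,0--1,0-1-
  m4: -100,01--
  m5: 0--1,01--
  m6: 0-1-,01--
  m7: --11,0--1,0-1-,01--
  m8: 1-00,100-
  m9: -0-1,100-
  m11: --11,-0-1
  m12: -100,1-00
  m15: --11 ←essential
Essential: --11, 0-1-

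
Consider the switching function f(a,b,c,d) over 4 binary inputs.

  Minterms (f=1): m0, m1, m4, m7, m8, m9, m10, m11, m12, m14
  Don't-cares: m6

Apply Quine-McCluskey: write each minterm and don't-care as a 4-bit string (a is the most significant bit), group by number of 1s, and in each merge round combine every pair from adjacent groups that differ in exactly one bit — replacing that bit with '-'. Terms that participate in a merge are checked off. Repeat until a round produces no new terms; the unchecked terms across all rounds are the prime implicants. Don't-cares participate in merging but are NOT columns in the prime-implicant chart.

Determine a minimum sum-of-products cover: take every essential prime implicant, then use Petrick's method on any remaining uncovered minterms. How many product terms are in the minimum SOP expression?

size-2^0 implicants → 0000(✓)  0001(✓)  0100(✓)  0110(✓)  0111(✓)  1000(✓)  1001(✓)  1010(✓)  1011(✓)  1100(✓)  1110(✓)
size-2^1 implicants → -000(✓)  -001(✓)  -100(✓)  -110(✓)  0-00(✓)  000-(✓)  01-0(✓)  011-  1-00(✓)  1-10(✓)  10-0(✓)  10-1(✓)  100-(✓)  101-(✓)  11-0(✓)
size-2^2 implicants → --00  -00-  -1-0  1--0  10--
Unchecked terms (primes): --00, -00-, -1-0, 011-, 1--0, 10--
Minterm coverage:
  m0 ⊆ --00,-00-
  m1 ⊆ -00- [E]
  m4 ⊆ --00,-1-0
  m7 ⊆ 011- [E]
  m8 ⊆ --00,-00-,1--0,10--
  m9 ⊆ -00-,10--
  m10 ⊆ 1--0,10--
  m11 ⊆ 10-- [E]
  m12 ⊆ --00,-1-0,1--0
  m14 ⊆ -1-0,1--0
E = {-00-, 011-, 10--}
Petrick residual → -1-0
Cover = b'c' + bd' + a'bc + ab'  |cover|=4

4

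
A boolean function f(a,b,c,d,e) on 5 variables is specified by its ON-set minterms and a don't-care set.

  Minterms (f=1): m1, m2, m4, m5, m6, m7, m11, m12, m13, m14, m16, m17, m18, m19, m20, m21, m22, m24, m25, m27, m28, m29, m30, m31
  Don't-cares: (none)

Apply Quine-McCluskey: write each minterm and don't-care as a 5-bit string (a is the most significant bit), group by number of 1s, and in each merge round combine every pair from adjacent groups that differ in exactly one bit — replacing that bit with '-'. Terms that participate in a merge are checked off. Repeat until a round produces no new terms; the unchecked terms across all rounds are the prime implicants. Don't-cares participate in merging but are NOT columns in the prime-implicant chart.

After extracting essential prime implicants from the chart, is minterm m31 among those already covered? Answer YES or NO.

NO

Round 0: 00001✓ 00010✓ 00100✓ 00101✓ 00110✓ 00111✓ 01011✓ 01100✓ 01101✓ 01110✓ 10000✓ 10001✓ 10010✓ 10011✓ 10100✓ 10101✓ 10110✓ 11000✓ 11001✓ 11011✓ 11100✓ 11101✓ 11110✓ 11111✓
Round 1: -0001✓ -0010✓ -0100✓ -0101✓ -0110✓ -1011 -1100✓ -1101✓ -1110✓ 0-100✓ 0-101✓ 0-110✓ 00-01✓ 00-10✓ 001-0✓ 001-1✓ 0010-✓ 0011-✓ 011-0✓ 0110-✓ 1-000✓ 1-001✓ 1-011✓ 1-100✓ 1-101✓ 1-110✓ 10-00✓ 10-01✓ 10-10✓ 100-0✓ 100-1✓ 1000-✓ 1001-✓ 101-0✓ 1010-✓ 11-00✓ 11-01✓ 11-11✓ 110-1✓ 1100-✓ 111-0✓ 111-1✓ 1110-✓ 1111-✓
Round 2: --100✓ --101✓ --110✓ -0-01 -0-10 -01-0✓ -010-✓ -11-0✓ -110-✓ 0-1-0✓ 0-10-✓ 001-- 1--00✓ 1--01✓ 1-0-1 1-00-✓ 1-1-0✓ 1-10-✓ 10--0 10-0-✓ 100-- 11--1 11-0-✓ 111--
Round 3: --1-0 --10- 1--0-
PIs = {--1-0, --10-, -0-01, -0-10, -1011, 001--, 1--0-, 1-0-1, 10--0, 100--, 11--1, 111--}
Coverage chart:
  m1: -0-01 ←essential
  m2: -0-10 ←essential
  m4: --1-0,--10-,001--
  m5: --10-,-0-01,001--
  m6: --1-0,-0-10,001--
  m7: 001-- ←essential
  m11: -1011 ←essential
  m12: --1-0,--10-
  m13: --10- ←essential
  m14: --1-0 ←essential
  m16: 1--0-,10--0,100--
  m17: -0-01,1--0-,1-0-1,100--
  m18: -0-10,10--0,100--
  m19: 1-0-1,100--
  m20: --1-0,--10-,1--0-,10--0
  m21: --10-,-0-01,1--0-
  m22: --1-0,-0-10,10--0
  m24: 1--0- ←essential
  m25: 1--0-,1-0-1,11--1
  m27: -1011,1-0-1,11--1
  m28: --1-0,--10-,1--0-,111--
  m29: --10-,1--0-,11--1,111--
  m30: --1-0,111--
  m31: 11--1,111--
Essential: --1-0, --10-, -0-01, -0-10, -1011, 001--, 1--0-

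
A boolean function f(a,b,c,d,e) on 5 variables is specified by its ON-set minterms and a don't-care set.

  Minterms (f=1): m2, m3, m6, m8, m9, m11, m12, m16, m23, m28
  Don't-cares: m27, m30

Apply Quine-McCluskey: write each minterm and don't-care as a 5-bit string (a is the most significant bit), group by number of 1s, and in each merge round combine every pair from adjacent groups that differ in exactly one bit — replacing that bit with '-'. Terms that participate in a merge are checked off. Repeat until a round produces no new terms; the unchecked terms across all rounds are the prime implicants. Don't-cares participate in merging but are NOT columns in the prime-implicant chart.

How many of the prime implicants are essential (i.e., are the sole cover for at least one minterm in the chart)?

[col 0] 00010*, 00011*, 00110*, 01000*, 01001*, 01011*, 01100*, 10000, 10111, 11011*, 11100*, 11110*
[col 1] -1011, -1100, 0-011, 00-10, 0001-, 01-00, 010-1, 0100-, 111-0
Prime implicants: -1011, -1100, 0-011, 00-10, 0001-, 01-00, 010-1, 0100-, 10000, 10111, 111-0
PI chart (minterm → PIs covering it):
  2 | 00-10,0001-
  3 | 0-011,0001-
  6 | 00-10  (sole → essential)
  8 | 01-00,0100-
  9 | 010-1,0100-
  11 | -1011,0-011,010-1
  12 | -1100,01-00
  16 | 10000  (sole → essential)
  23 | 10111  (sole → essential)
  28 | -1100,111-0
Essential prime implicants: 00-10, 10000, 10111

3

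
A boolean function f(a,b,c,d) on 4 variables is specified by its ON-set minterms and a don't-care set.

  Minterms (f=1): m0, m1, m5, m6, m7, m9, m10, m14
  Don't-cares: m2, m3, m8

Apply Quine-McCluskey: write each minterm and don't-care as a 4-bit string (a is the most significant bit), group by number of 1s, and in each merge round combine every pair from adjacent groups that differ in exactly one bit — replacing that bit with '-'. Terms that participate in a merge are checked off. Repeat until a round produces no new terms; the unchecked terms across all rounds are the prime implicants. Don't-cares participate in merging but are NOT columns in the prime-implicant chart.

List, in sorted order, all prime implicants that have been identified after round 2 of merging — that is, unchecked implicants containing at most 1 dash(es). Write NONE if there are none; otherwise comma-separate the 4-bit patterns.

NONE

size-2^0 implicants → 0000(✓)  0001(✓)  0010(✓)  0011(✓)  0101(✓)  0110(✓)  0111(✓)  1000(✓)  1001(✓)  1010(✓)  1110(✓)
size-2^1 implicants → -000(✓)  -001(✓)  -010(✓)  -110(✓)  0-01(✓)  0-10(✓)  0-11(✓)  00-0(✓)  00-1(✓)  000-(✓)  001-(✓)  01-1(✓)  011-(✓)  1-10(✓)  10-0(✓)  100-(✓)
size-2^2 implicants → --10  -0-0  -00-  0--1  0-1-  00--
Unchecked terms (primes): --10, -0-0, -00-, 0--1, 0-1-, 00--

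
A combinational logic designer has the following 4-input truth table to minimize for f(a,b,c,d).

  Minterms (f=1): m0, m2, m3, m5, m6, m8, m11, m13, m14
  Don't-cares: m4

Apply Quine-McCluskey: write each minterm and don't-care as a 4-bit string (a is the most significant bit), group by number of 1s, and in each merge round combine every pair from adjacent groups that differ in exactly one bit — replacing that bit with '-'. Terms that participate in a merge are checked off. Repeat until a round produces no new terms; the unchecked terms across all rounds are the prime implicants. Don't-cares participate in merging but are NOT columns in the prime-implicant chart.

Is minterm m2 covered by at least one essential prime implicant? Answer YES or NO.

[col 0] 0000*, 0010*, 0011*, 0100*, 0101*, 0110*, 1000*, 1011*, 1101*, 1110*
[col 1] -000, -011, -101, -110, 0-00*, 0-10*, 00-0*, 001-, 01-0*, 010-
[col 2] 0--0
Prime implicants: -000, -011, -101, -110, 0--0, 001-, 010-
PI chart (minterm → PIs covering it):
  0 | -000,0--0
  2 | 0--0,001-
  3 | -011,001-
  5 | -101,010-
  6 | -110,0--0
  8 | -000  (sole → essential)
  11 | -011  (sole → essential)
  13 | -101  (sole → essential)
  14 | -110  (sole → essential)
Essential prime implicants: -000, -011, -101, -110

NO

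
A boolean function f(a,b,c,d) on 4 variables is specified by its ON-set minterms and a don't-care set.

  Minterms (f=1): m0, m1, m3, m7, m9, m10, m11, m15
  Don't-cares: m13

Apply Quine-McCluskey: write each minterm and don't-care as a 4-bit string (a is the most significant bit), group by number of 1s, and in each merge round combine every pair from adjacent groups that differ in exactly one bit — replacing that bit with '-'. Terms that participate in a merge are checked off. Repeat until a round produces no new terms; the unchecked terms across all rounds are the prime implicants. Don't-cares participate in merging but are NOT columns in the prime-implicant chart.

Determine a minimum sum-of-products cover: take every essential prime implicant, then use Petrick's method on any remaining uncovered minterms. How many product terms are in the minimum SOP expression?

4

Round 0: 0000✓ 0001✓ 0011✓ 0111✓ 1001✓ 1010✓ 1011✓ 1101✓ 1111✓
Round 1: -001✓ -011✓ -111✓ 0-11✓ 00-1✓ 000- 1-01✓ 1-11✓ 10-1✓ 101- 11-1✓
Round 2: --11 -0-1 1--1
PIs = {--11, -0-1, 000-, 1--1, 101-}
Coverage chart:
  m0: 000- ←essential
  m1: -0-1,000-
  m3: --11,-0-1
  m7: --11 ←essential
  m9: -0-1,1--1
  m10: 101- ←essential
  m11: --11,-0-1,1--1,101-
  m15: --11,1--1
Essential: --11, 000-, 101-
Petrick residual → -0-1
Min cover (4 terms): cd + b'd + a'b'c' + ab'c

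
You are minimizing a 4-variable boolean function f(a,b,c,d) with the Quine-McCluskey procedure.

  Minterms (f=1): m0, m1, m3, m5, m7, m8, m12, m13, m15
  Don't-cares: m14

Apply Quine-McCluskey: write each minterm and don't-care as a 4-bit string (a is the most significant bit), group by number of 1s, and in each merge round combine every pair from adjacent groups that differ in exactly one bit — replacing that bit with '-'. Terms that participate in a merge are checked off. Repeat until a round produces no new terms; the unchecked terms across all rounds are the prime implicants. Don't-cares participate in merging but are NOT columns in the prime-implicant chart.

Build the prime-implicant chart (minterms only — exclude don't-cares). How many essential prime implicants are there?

[col 0] 0000*, 0001*, 0011*, 0101*, 0111*, 1000*, 1100*, 1101*, 1110*, 1111*
[col 1] -000, -101*, -111*, 0-01*, 0-11*, 00-1*, 000-, 01-1*, 1-00, 11-0*, 11-1*, 110-*, 111-*
[col 2] -1-1, 0--1, 11--
Prime implicants: -000, -1-1, 0--1, 000-, 1-00, 11--
PI chart (minterm → PIs covering it):
  0 | -000,000-
  1 | 0--1,000-
  3 | 0--1  (sole → essential)
  5 | -1-1,0--1
  7 | -1-1,0--1
  8 | -000,1-00
  12 | 1-00,11--
  13 | -1-1,11--
  15 | -1-1,11--
Essential prime implicants: 0--1

1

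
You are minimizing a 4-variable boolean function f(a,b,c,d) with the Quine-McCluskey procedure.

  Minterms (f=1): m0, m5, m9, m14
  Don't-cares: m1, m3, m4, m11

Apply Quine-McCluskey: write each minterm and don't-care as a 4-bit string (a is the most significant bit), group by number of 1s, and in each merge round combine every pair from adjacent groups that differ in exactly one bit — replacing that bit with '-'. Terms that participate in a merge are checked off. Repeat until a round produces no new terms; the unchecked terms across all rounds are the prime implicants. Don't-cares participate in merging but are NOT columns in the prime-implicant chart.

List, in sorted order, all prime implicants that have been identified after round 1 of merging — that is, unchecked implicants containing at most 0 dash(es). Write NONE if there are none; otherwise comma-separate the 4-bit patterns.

1110

[col 0] 0000*, 0001*, 0011*, 0100*, 0101*, 1001*, 1011*, 1110
[col 1] -001*, -011*, 0-00*, 0-01*, 00-1*, 000-*, 010-*, 10-1*
[col 2] -0-1, 0-0-
Prime implicants: -0-1, 0-0-, 1110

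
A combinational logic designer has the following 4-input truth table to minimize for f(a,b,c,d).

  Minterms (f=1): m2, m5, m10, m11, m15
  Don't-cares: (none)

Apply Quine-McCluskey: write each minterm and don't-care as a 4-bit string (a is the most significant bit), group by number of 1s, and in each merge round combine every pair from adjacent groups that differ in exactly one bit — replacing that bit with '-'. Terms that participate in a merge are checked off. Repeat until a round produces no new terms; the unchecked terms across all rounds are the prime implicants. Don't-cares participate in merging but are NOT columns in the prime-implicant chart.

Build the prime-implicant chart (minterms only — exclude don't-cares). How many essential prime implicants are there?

[col 0] 0010*, 0101, 1010*, 1011*, 1111*
[col 1] -010, 1-11, 101-
Prime implicants: -010, 0101, 1-11, 101-
PI chart (minterm → PIs covering it):
  2 | -010  (sole → essential)
  5 | 0101  (sole → essential)
  10 | -010,101-
  11 | 1-11,101-
  15 | 1-11  (sole → essential)
Essential prime implicants: -010, 0101, 1-11

3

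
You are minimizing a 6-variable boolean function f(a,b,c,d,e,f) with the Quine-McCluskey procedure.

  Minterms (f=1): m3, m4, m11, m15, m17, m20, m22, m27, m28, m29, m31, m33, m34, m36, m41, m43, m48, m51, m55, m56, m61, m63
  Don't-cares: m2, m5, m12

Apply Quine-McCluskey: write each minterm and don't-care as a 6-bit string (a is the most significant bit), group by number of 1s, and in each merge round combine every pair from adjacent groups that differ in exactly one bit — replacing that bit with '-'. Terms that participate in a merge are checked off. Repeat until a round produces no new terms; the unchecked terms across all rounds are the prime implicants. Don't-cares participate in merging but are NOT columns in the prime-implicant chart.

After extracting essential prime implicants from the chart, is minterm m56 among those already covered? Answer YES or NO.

size-2^0 implicants → 000010(✓)  000011(✓)  000100(✓)  000101(✓)  001011(✓)  001100(✓)  001111(✓)  010001  010100(✓)  010110(✓)  011011(✓)  011100(✓)  011101(✓)  011111(✓)  100001(✓)  100010(✓)  100100(✓)  101001(✓)  101011(✓)  110000(✓)  110011(✓)  110111(✓)  111000(✓)  111101(✓)  111111(✓)
size-2^1 implicants → -00010  -00100  -01011  -11101(✓)  -11111(✓)  0-0100(✓)  0-1011(✓)  0-1100(✓)  0-1111(✓)  00-011  00-100(✓)  00001-  00010-  001-11(✓)  01-100(✓)  0101-0  011-11(✓)  0111-1(✓)  01110-  10-001  1010-1  11-000  11-111  110-11  1111-1(✓)
size-2^2 implicants → -111-1  0--100  0-1-11
Unchecked terms (primes): -00010, -00100, -01011, -111-1, 0--100, 0-1-11, 00-011, 00001-, 00010-, 010001, 0101-0, 01110-, 10-001, 1010-1, 11-000, 11-111, 110-11
Minterm coverage:
  m3 ⊆ 00-011,00001-
  m4 ⊆ -00100,0--100,00010-
  m11 ⊆ -01011,0-1-11,00-011
  m15 ⊆ 0-1-11 [E]
  m17 ⊆ 010001 [E]
  m20 ⊆ 0--100,0101-0
  m22 ⊆ 0101-0 [E]
  m27 ⊆ 0-1-11 [E]
  m28 ⊆ 0--100,01110-
  m29 ⊆ -111-1,01110-
  m31 ⊆ -111-1,0-1-11
  m33 ⊆ 10-001 [E]
  m34 ⊆ -00010 [E]
  m36 ⊆ -00100 [E]
  m41 ⊆ 10-001,1010-1
  m43 ⊆ -01011,1010-1
  m48 ⊆ 11-000 [E]
  m51 ⊆ 110-11 [E]
  m55 ⊆ 11-111,110-11
  m56 ⊆ 11-000 [E]
  m61 ⊆ -111-1 [E]
  m63 ⊆ -111-1,11-111
E = {-00010, -00100, -111-1, 0-1-11, 010001, 0101-0, 10-001, 11-000, 110-11}

YES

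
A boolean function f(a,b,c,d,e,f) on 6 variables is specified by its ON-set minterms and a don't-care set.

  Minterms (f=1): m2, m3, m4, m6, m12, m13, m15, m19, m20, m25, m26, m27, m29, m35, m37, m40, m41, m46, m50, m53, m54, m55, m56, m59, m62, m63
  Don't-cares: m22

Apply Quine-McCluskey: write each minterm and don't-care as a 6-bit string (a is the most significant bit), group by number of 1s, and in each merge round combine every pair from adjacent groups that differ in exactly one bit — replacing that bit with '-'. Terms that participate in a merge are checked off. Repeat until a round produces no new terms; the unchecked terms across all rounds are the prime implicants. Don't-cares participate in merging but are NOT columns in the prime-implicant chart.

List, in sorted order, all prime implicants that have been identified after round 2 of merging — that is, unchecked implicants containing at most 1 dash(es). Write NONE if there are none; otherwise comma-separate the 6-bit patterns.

[col 0] 000010*, 000011*, 000100*, 000110*, 001100*, 001101*, 001111*, 010011*, 010100*, 010110*, 011001*, 011010*, 011011*, 011101*, 100011*, 100101*, 101000*, 101001*, 101110*, 110010*, 110101*, 110110*, 110111*, 111000*, 111011*, 111110*, 111111*
[col 1] -00011, -10110, -11011, 0-0011, 0-0100*, 0-0110*, 0-1101, 00-100, 000-10, 00001-, 0001-0*, 0011-1, 00110-, 01-011, 0101-0*, 011-01, 0110-1, 01101-, 1-0101, 1-1000, 1-1110, 10100-, 11-110*, 11-111*, 110-10, 1101-1, 11011-*, 111-11, 11111-*
[col 2] 0-01-0, 11-11-
Prime implicants: -00011, -10110, -11011, 0-0011, 0-01-0, 0-1101, 00-100, 000-10, 00001-, 0011-1, 00110-, 01-011, 011-01, 0110-1, 01101-, 1-0101, 1-1000, 1-1110, 10100-, 11-11-, 110-10, 1101-1, 111-11

-00011, -10110, -11011, 0-0011, 0-1101, 00-100, 000-10, 00001-, 0011-1, 00110-, 01-011, 011-01, 0110-1, 01101-, 1-0101, 1-1000, 1-1110, 10100-, 110-10, 1101-1, 111-11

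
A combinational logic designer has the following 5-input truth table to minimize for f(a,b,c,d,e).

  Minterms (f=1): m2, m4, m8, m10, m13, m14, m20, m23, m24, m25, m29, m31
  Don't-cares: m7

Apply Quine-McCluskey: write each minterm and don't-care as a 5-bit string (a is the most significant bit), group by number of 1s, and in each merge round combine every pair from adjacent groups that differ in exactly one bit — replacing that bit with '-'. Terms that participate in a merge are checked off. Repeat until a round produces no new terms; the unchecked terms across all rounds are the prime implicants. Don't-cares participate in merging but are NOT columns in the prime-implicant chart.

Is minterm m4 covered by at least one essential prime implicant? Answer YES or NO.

Round 0: 00010✓ 00100✓ 00111✓ 01000✓ 01010✓ 01101✓ 01110✓ 10100✓ 10111✓ 11000✓ 11001✓ 11101✓ 11111✓
Round 1: -0100 -0111 -1000 -1101 0-010 01-10 010-0 1-111 11-01 1100- 111-1
PIs = {-0100, -0111, -1000, -1101, 0-010, 01-10, 010-0, 1-111, 11-01, 1100-, 111-1}
Coverage chart:
  m2: 0-010 ←essential
  m4: -0100 ←essential
  m8: -1000,010-0
  m10: 0-010,01-10,010-0
  m13: -1101 ←essential
  m14: 01-10 ←essential
  m20: -0100 ←essential
  m23: -0111,1-111
  m24: -1000,1100-
  m25: 11-01,1100-
  m29: -1101,11-01,111-1
  m31: 1-111,111-1
Essential: -0100, -1101, 0-010, 01-10

YES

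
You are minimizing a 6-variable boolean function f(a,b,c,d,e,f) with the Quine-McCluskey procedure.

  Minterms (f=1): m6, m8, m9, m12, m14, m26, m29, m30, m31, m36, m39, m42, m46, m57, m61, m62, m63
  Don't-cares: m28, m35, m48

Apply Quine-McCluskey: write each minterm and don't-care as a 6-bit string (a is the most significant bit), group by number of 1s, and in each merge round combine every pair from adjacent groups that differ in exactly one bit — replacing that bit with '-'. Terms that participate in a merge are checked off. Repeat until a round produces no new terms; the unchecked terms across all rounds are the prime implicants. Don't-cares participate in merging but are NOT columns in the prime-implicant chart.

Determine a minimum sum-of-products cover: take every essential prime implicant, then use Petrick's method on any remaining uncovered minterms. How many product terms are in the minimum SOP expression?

size-2^0 implicants → 000110(✓)  001000(✓)  001001(✓)  001100(✓)  001110(✓)  011010(✓)  011100(✓)  011101(✓)  011110(✓)  011111(✓)  100011(✓)  100100  100111(✓)  101010(✓)  101110(✓)  110000  111001(✓)  111101(✓)  111110(✓)  111111(✓)
size-2^1 implicants → -01110(✓)  -11101(✓)  -11110(✓)  -11111(✓)  0-1100(✓)  0-1110(✓)  00-110  001-00  00100-  0011-0(✓)  011-10  0111-0(✓)  0111-1(✓)  01110-(✓)  01111-(✓)  1-1110(✓)  100-11  101-10  111-01  1111-1(✓)  11111-(✓)
size-2^2 implicants → --1110  -111-1  -1111-  0-11-0  0111--
Unchecked terms (primes): --1110, -111-1, -1111-, 0-11-0, 00-110, 001-00, 00100-, 011-10, 0111--, 100-11, 100100, 101-10, 110000, 111-01
Minterm coverage:
  m6 ⊆ 00-110 [E]
  m8 ⊆ 001-00,00100-
  m9 ⊆ 00100- [E]
  m12 ⊆ 0-11-0,001-00
  m14 ⊆ --1110,0-11-0,00-110
  m26 ⊆ 011-10 [E]
  m29 ⊆ -111-1,0111--
  m30 ⊆ --1110,-1111-,0-11-0,011-10,0111--
  m31 ⊆ -111-1,-1111-,0111--
  m36 ⊆ 100100 [E]
  m39 ⊆ 100-11 [E]
  m42 ⊆ 101-10 [E]
  m46 ⊆ --1110,101-10
  m57 ⊆ 111-01 [E]
  m61 ⊆ -111-1,111-01
  m62 ⊆ --1110,-1111-
  m63 ⊆ -111-1,-1111-
E = {00-110, 00100-, 011-10, 100-11, 100100, 101-10, 111-01}
Petrick residual → --1110, -111-1, 0-11-0
Cover = cdef' + bcdf + a'cdf' + a'b'def' + a'b'cd'e' + a'bcef' + ab'c'ef + ab'c'de'f' + ab'cef' + abce'f  |cover|=10

10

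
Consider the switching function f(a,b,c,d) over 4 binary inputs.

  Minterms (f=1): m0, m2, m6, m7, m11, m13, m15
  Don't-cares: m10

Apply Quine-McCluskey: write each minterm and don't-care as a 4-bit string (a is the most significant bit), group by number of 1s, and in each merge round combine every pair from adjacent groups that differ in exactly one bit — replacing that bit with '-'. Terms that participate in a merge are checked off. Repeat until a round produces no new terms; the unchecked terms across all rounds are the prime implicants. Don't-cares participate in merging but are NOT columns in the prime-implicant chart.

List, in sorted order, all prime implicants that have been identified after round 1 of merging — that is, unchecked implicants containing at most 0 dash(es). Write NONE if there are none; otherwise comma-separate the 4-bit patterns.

[col 0] 0000*, 0010*, 0110*, 0111*, 1010*, 1011*, 1101*, 1111*
[col 1] -010, -111, 0-10, 00-0, 011-, 1-11, 101-, 11-1
Prime implicants: -010, -111, 0-10, 00-0, 011-, 1-11, 101-, 11-1

NONE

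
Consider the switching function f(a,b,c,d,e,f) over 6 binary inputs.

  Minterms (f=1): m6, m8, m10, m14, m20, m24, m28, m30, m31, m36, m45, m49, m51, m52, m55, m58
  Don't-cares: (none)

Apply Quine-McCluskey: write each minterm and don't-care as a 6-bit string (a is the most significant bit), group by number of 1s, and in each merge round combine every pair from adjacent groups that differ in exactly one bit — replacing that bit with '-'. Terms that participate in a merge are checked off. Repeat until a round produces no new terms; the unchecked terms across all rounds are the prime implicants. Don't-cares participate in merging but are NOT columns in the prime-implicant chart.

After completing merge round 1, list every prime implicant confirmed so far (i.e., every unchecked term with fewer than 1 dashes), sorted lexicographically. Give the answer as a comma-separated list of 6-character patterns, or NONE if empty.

Round 0: 000110✓ 001000✓ 001010✓ 001110✓ 010100✓ 011000✓ 011100✓ 011110✓ 011111✓ 100100✓ 101101 110001✓ 110011✓ 110100✓ 110111✓ 111010
Round 1: -10100 0-1000 0-1110 00-110 001-10 0010-0 01-100 011-00 0111-0 01111- 1-0100 110-11 1100-1
PIs = {-10100, 0-1000, 0-1110, 00-110, 001-10, 0010-0, 01-100, 011-00, 0111-0, 01111-, 1-0100, 101101, 110-11, 1100-1, 111010}

101101, 111010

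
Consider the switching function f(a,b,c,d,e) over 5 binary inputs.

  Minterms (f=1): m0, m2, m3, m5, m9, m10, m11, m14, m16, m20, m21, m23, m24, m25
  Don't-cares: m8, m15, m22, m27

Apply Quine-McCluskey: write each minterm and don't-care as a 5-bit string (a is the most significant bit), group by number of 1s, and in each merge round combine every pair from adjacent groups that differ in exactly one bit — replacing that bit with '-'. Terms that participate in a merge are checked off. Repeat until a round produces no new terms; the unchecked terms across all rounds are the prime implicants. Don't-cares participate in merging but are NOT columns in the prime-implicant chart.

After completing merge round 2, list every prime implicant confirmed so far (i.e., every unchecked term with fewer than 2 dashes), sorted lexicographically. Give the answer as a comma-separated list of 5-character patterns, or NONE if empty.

-0101, 10-00

size-2^0 implicants → 00000(✓)  00010(✓)  00011(✓)  00101(✓)  01000(✓)  01001(✓)  01010(✓)  01011(✓)  01110(✓)  01111(✓)  10000(✓)  10100(✓)  10101(✓)  10110(✓)  10111(✓)  11000(✓)  11001(✓)  11011(✓)
size-2^1 implicants → -0000(✓)  -0101  -1000(✓)  -1001(✓)  -1011(✓)  0-000(✓)  0-010(✓)  0-011(✓)  000-0(✓)  0001-(✓)  01-10(✓)  01-11(✓)  010-0(✓)  010-1(✓)  0100-(✓)  0101-(✓)  0111-(✓)  1-000(✓)  10-00  101-0(✓)  101-1(✓)  1010-(✓)  1011-(✓)  110-1(✓)  1100-(✓)
size-2^2 implicants → --000  -10-1  -100-  0-0-0  0-01-  01-1-  010--  101--
Unchecked terms (primes): --000, -0101, -10-1, -100-, 0-0-0, 0-01-, 01-1-, 010--, 10-00, 101--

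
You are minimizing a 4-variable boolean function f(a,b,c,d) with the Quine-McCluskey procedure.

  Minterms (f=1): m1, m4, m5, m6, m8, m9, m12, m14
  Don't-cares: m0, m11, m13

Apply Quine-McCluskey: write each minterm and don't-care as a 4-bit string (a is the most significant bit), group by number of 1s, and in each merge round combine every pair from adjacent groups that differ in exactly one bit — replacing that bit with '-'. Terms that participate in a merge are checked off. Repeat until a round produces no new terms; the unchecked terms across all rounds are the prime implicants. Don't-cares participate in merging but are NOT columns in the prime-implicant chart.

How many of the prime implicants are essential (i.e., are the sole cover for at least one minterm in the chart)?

[col 0] 0000*, 0001*, 0100*, 0101*, 0110*, 1000*, 1001*, 1011*, 1100*, 1101*, 1110*
[col 1] -000*, -001*, -100*, -101*, -110*, 0-00*, 0-01*, 000-*, 01-0*, 010-*, 1-00*, 1-01*, 10-1, 100-*, 11-0*, 110-*
[col 2] --00*, --01*, -00-*, -1-0, -10-*, 0-0-*, 1-0-*
[col 3] --0-
Prime implicants: --0-, -1-0, 10-1
PI chart (minterm → PIs covering it):
  1 | --0-  (sole → essential)
  4 | --0-,-1-0
  5 | --0-  (sole → essential)
  6 | -1-0  (sole → essential)
  8 | --0-  (sole → essential)
  9 | --0-,10-1
  12 | --0-,-1-0
  14 | -1-0  (sole → essential)
Essential prime implicants: --0-, -1-0

2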